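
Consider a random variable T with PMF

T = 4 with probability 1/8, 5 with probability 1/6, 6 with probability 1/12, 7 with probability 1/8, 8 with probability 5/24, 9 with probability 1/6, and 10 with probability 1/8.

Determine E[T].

7.125

E[T] = Σ t·P(T=t)
 = 4·1/8 + 5·1/6 + 6·1/12 + 7·1/8 + 8·5/24 + 9·1/6 + 10·1/8
 = 1/2 + 5/6 + 1/2 + 7/8 + 5/3 + 3/2 + 5/4
 = 57/8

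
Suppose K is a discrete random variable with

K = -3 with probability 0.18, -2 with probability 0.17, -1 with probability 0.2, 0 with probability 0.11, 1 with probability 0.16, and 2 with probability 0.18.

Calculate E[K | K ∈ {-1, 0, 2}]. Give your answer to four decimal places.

0.3265

P(K ∈ {-1, 0, 2}) = 0.2 + 0.11 + 0.18 = 0.49.
E[K | K ∈ {-1, 0, 2}] = [(-1)·0.2 + 0·0.11 + 2·0.18] / 0.49
 = 0.16 / 0.49
 = 16/49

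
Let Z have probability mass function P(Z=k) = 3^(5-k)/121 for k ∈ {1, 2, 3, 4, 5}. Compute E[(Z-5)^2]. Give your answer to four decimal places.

13.0413

E[(Z-5)^2] = Σ (z-5)^2·P(Z=z)
 = 16·81/121 + 9·27/121 + 4·9/121 + 1·3/121 + 0·1/121
 = 1296/121 + 243/121 + 36/121 + 3/121 + 0
 = 1578/121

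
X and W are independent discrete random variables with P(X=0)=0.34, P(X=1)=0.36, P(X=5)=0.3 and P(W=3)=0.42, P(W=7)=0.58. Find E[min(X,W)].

1.608

E[min(X,W)] = Σ_x Σ_w min(x,w) · P(X=x)P(W=w)
 = 0·0.1428 + 0·0.1972 + 1·0.1512 + 1·0.2088 + 3·0.126 + 5·0.174
 = 0 + 0 + 0.1512 + 0.2088 + 0.378 + 0.87
 = 1.608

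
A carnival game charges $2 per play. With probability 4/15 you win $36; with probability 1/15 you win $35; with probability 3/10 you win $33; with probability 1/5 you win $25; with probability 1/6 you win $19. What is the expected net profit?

28

E[payout] = 36·4/15 + 35·1/15 + 33·3/10 + 25·1/5 + 19·1/6
 = 48/5 + 7/3 + 99/10 + 5 + 19/6
 = 30
Net = 30 - 2 = 28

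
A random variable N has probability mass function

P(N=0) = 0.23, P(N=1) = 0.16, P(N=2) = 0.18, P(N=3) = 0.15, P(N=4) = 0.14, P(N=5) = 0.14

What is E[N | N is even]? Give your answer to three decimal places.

P(N is even) = 0.23 + 0.18 + 0.14 = 0.55.
E[N | N is even] = [0·0.23 + 2·0.18 + 4·0.14] / 0.55
 = 0.92 / 0.55
 = 92/55

1.673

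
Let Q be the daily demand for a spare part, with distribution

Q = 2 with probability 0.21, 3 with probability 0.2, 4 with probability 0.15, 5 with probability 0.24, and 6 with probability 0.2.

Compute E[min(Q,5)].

3.82

E[min(Q,5)] = Σ min(q,5)·P(Q=q)
 = 2·0.21 + 3·0.2 + 4·0.15 + 5·0.24 + 5·0.2
 = 0.42 + 0.6 + 0.6 + 1.2 + 1
 = 3.82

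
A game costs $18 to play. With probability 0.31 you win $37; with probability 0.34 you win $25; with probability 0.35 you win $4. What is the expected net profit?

E[payout] = 37·0.31 + 25·0.34 + 4·0.35
 = 11.47 + 8.5 + 1.4
 = 21.37
Net = 21.37 - 18 = 3.37

3.37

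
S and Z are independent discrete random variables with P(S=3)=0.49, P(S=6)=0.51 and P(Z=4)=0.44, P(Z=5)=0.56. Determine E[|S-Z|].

1.4988

E[|S-Z|] = Σ_s Σ_z |s-z| · P(S=s)P(Z=z)
 = 1·0.2156 + 2·0.2744 + 2·0.2244 + 1·0.2856
 = 0.2156 + 0.5488 + 0.4488 + 0.2856
 = 1.4988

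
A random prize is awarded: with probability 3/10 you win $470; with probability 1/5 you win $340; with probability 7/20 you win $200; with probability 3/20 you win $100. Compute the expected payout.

E[payout] = 470·3/10 + 340·1/5 + 200·7/20 + 100·3/20
 = 141 + 68 + 70 + 15
 = 294

294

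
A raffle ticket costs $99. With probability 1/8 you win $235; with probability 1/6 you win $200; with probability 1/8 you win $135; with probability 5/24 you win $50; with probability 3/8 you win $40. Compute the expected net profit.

6

E[payout] = 235·1/8 + 200·1/6 + 135·1/8 + 50·5/24 + 40·3/8
 = 235/8 + 100/3 + 135/8 + 125/12 + 15
 = 105
Net = 105 - 99 = 6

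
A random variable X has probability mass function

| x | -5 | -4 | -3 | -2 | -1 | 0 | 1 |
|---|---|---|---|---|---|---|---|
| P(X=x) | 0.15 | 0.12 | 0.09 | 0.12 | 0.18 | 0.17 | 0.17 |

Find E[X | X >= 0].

P(X >= 0) = 0.17 + 0.17 = 0.34.
E[X | X >= 0] = [0·0.17 + 1·0.17] / 0.34
 = 0.17 / 0.34
 = 1/2

0.5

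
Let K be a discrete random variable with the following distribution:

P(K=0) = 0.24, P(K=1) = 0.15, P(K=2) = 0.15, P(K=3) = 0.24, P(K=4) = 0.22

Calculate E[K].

2.05

E[K] = Σ k·P(K=k)
 = 0·0.24 + 1·0.15 + 2·0.15 + 3·0.24 + 4·0.22
 = 0 + 0.15 + 0.3 + 0.72 + 0.88
 = 2.05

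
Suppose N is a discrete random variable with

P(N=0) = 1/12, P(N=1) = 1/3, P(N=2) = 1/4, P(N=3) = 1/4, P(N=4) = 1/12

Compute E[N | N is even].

P(N is even) = 1/12 + 1/4 + 1/12 = 5/12.
E[N | N is even] = [0·1/12 + 2·1/4 + 4·1/12] / (5/12)
 = 5/6 / (5/12)
 = 2

2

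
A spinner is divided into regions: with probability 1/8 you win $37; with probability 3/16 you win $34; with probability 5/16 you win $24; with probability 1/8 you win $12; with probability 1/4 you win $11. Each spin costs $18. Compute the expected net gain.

4.75

E[payout] = 37·1/8 + 34·3/16 + 24·5/16 + 12·1/8 + 11·1/4
 = 37/8 + 51/8 + 15/2 + 3/2 + 11/4
 = 91/4
Net = 91/4 - 18 = 19/4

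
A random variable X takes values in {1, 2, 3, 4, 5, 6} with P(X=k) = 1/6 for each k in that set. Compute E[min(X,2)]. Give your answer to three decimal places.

1.833

E[min(X,2)] = Σ min(x,2)·P(X=x)
 = 1·1/6 + 2·1/6 + 2·1/6 + 2·1/6 + 2·1/6 + 2·1/6
 = 1/6 + 1/3 + 1/3 + 1/3 + 1/3 + 1/3
 = 11/6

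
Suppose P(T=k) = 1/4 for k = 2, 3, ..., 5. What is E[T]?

E[T] = Σ t·P(T=t)
 = 2·1/4 + 3·1/4 + 4·1/4 + 5·1/4
 = 1/2 + 3/4 + 1 + 5/4
 = 7/2

3.5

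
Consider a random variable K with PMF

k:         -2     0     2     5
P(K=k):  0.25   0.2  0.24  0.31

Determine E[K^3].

E[K^3] = Σ k^3·P(K=k)
 = (-8)·0.25 + 0·0.2 + 8·0.24 + 125·0.31
 = (-2) + 0 + 1.92 + 38.75
 = 38.67

38.67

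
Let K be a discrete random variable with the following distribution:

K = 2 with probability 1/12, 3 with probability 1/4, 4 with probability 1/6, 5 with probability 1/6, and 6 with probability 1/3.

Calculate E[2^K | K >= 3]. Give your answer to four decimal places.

P(K >= 3) = 1/4 + 1/6 + 1/6 + 1/3 = 11/12.
E[2^K | K >= 3] = [8·1/4 + 16·1/6 + 32·1/6 + 64·1/3] / (11/12)
 = 94/3 / (11/12)
 = 376/11

34.1818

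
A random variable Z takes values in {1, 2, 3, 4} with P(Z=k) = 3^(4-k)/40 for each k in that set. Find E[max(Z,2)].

2.125

E[max(Z,2)] = Σ max(z,2)·P(Z=z)
 = 2·27/40 + 2·9/40 + 3·3/40 + 4·1/40
 = 27/20 + 9/20 + 9/40 + 1/10
 = 17/8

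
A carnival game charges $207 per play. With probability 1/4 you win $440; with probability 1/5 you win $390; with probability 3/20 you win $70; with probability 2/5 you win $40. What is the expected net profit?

7.5

E[payout] = 440·1/4 + 390·1/5 + 70·3/20 + 40·2/5
 = 110 + 78 + 21/2 + 16
 = 429/2
Net = 429/2 - 207 = 15/2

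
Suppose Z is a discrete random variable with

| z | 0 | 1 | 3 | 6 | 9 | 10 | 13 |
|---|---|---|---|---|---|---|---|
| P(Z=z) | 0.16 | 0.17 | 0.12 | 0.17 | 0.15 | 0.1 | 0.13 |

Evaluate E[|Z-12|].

E[|Z-12|] = Σ |z-12|·P(Z=z)
 = 12·0.16 + 11·0.17 + 9·0.12 + 6·0.17 + 3·0.15 + 2·0.1 + 1·0.13
 = 1.92 + 1.87 + 1.08 + 1.02 + 0.45 + 0.2 + 0.13
 = 6.67

6.67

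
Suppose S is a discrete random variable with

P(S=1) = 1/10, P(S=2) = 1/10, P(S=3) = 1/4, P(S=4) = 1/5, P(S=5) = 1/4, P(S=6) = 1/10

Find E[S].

3.7

E[S] = Σ s·P(S=s)
 = 1·1/10 + 2·1/10 + 3·1/4 + 4·1/5 + 5·1/4 + 6·1/10
 = 1/10 + 1/5 + 3/4 + 4/5 + 5/4 + 3/5
 = 37/10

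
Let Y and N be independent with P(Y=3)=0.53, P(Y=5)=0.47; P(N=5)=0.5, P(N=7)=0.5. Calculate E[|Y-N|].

2.06

E[|Y-N|] = Σ_y Σ_n |y-n| · P(Y=y)P(N=n)
 = 2·0.265 + 4·0.265 + 0·0.235 + 2·0.235
 = 0.53 + 1.06 + 0 + 0.47
 = 2.06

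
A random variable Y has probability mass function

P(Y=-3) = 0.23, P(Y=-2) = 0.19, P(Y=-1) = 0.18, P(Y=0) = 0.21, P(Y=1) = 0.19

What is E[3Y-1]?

-4.18

E[3Y-1] = Σ (3y-1)·P(Y=y)
 = (-10)·0.23 + (-7)·0.19 + (-4)·0.18 + (-1)·0.21 + 2·0.19
 = (-2.3) + (-1.33) + (-0.72) + (-0.21) + 0.38
 = -4.18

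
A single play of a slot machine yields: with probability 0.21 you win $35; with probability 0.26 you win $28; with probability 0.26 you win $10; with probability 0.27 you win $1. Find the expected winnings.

E[payout] = 35·0.21 + 28·0.26 + 10·0.26 + 1·0.27
 = 7.35 + 7.28 + 2.6 + 0.27
 = 17.5

17.5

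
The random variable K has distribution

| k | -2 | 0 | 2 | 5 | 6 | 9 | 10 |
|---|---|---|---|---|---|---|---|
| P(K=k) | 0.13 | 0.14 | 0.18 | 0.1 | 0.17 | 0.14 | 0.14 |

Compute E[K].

4.28

E[K] = Σ k·P(K=k)
 = (-2)·0.13 + 0·0.14 + 2·0.18 + 5·0.1 + 6·0.17 + 9·0.14 + 10·0.14
 = (-0.26) + 0 + 0.36 + 0.5 + 1.02 + 1.26 + 1.4
 = 4.28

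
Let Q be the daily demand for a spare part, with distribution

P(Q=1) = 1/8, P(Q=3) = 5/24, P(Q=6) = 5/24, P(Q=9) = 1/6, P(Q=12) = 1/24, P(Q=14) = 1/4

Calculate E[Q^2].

E[Q^2] = Σ q^2·P(Q=q)
 = 1·1/8 + 9·5/24 + 36·5/24 + 81·1/6 + 144·1/24 + 196·1/4
 = 1/8 + 15/8 + 15/2 + 27/2 + 6 + 49
 = 78

78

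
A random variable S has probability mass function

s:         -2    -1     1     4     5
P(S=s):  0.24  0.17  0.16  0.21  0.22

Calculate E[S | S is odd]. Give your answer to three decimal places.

1.982

P(S is odd) = 0.17 + 0.16 + 0.22 = 0.55.
E[S | S is odd] = [(-1)·0.17 + 1·0.16 + 5·0.22] / 0.55
 = 1.09 / 0.55
 = 109/55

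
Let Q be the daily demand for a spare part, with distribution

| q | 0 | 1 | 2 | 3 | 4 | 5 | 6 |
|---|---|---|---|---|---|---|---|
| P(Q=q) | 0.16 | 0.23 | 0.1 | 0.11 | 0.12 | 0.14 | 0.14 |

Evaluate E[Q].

E[Q] = Σ q·P(Q=q)
 = 0·0.16 + 1·0.23 + 2·0.1 + 3·0.11 + 4·0.12 + 5·0.14 + 6·0.14
 = 0 + 0.23 + 0.2 + 0.33 + 0.48 + 0.7 + 0.84
 = 2.78

2.78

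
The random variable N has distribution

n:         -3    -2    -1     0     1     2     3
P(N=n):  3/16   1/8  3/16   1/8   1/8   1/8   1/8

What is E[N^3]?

E[N^3] = Σ n^3·P(N=n)
 = (-27)·3/16 + (-8)·1/8 + (-1)·3/16 + 0·1/8 + 1·1/8 + 8·1/8 + 27·1/8
 = (-81/16) + (-1) + (-3/16) + 0 + 1/8 + 1 + 27/8
 = -7/4

-1.75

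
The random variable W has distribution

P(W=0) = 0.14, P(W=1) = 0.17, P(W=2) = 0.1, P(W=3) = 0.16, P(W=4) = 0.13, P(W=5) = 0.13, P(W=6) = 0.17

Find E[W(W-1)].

E[W(W-1)] = Σ w(w-1)·P(W=w)
 = 0·0.14 + 0·0.17 + 2·0.1 + 6·0.16 + 12·0.13 + 20·0.13 + 30·0.17
 = 0 + 0 + 0.2 + 0.96 + 1.56 + 2.6 + 5.1
 = 10.42

10.42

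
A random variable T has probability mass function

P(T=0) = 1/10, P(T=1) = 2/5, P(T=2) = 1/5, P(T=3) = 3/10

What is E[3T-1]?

E[3T-1] = Σ (3t-1)·P(T=t)
 = (-1)·1/10 + 2·2/5 + 5·1/5 + 8·3/10
 = (-1/10) + 4/5 + 1 + 12/5
 = 41/10

4.1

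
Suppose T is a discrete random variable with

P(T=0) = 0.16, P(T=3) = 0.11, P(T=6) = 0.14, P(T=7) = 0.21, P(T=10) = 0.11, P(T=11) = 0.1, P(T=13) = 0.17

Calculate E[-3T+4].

-17.15

E[-3T+4] = Σ (-3t+4)·P(T=t)
 = 4·0.16 + (-5)·0.11 + (-14)·0.14 + (-17)·0.21 + (-26)·0.11 + (-29)·0.1 + (-35)·0.17
 = 0.64 + (-0.55) + (-1.96) + (-3.57) + (-2.86) + (-2.9) + (-5.95)
 = -17.15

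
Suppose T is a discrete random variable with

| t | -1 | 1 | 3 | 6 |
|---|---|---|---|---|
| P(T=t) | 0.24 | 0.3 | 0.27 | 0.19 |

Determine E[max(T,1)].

2.49

E[max(T,1)] = Σ max(t,1)·P(T=t)
 = 1·0.24 + 1·0.3 + 3·0.27 + 6·0.19
 = 0.24 + 0.3 + 0.81 + 1.14
 = 2.49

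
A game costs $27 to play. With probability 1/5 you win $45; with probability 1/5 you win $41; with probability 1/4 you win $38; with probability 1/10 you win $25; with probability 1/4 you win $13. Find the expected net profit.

E[payout] = 45·1/5 + 41·1/5 + 38·1/4 + 25·1/10 + 13·1/4
 = 9 + 41/5 + 19/2 + 5/2 + 13/4
 = 649/20
Net = 649/20 - 27 = 109/20

5.45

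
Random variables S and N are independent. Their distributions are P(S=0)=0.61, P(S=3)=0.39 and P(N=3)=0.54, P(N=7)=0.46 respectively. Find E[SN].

5.6628

E[SN] = Σ_s Σ_n sn · P(S=s)P(N=n)
 = 0·0.3294 + 0·0.2806 + 9·0.2106 + 21·0.1794
 = 0 + 0 + 1.8954 + 3.7674
 = 5.6628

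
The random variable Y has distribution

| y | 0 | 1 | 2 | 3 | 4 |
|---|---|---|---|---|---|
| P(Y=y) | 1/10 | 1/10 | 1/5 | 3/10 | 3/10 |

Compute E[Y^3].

E[Y^3] = Σ y^3·P(Y=y)
 = 0·1/10 + 1·1/10 + 8·1/5 + 27·3/10 + 64·3/10
 = 0 + 1/10 + 8/5 + 81/10 + 96/5
 = 29

29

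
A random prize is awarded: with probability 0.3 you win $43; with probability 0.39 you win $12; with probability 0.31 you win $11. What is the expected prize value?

20.99

E[payout] = 43·0.3 + 12·0.39 + 11·0.31
 = 12.9 + 4.68 + 3.41
 = 20.99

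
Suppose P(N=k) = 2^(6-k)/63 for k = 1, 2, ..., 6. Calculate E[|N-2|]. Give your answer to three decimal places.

0.921

E[|N-2|] = Σ |n-2|·P(N=n)
 = 1·32/63 + 0·16/63 + 1·8/63 + 2·4/63 + 3·2/63 + 4·1/63
 = 32/63 + 0 + 8/63 + 8/63 + 2/21 + 4/63
 = 58/63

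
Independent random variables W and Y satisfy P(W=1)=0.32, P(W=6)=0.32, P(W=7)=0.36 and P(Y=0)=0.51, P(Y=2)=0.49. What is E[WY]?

4.6648

E[WY] = Σ_w Σ_y wy · P(W=w)P(Y=y)
 = 0·0.1632 + 2·0.1568 + 0·0.1632 + 12·0.1568 + 0·0.1836 + 14·0.1764
 = 0 + 0.3136 + 0 + 1.8816 + 0 + 2.4696
 = 4.6648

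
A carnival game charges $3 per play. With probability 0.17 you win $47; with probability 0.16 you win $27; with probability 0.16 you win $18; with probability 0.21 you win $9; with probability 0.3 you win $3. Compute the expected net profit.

E[payout] = 47·0.17 + 27·0.16 + 18·0.16 + 9·0.21 + 3·0.3
 = 7.99 + 4.32 + 2.88 + 1.89 + 0.9
 = 17.98
Net = 17.98 - 3 = 14.98

14.98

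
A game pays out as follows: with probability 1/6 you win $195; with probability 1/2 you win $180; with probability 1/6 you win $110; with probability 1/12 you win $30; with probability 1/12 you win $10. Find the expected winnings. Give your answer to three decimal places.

144.167

E[payout] = 195·1/6 + 180·1/2 + 110·1/6 + 30·1/12 + 10·1/12
 = 65/2 + 90 + 55/3 + 5/2 + 5/6
 = 865/6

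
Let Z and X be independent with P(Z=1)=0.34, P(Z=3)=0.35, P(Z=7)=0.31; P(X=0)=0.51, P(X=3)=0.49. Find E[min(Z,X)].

1.1368

E[min(Z,X)] = Σ_z Σ_x min(z,x) · P(Z=z)P(X=x)
 = 0·0.1734 + 1·0.1666 + 0·0.1785 + 3·0.1715 + 0·0.1581 + 3·0.1519
 = 0 + 0.1666 + 0 + 0.5145 + 0 + 0.4557
 = 1.1368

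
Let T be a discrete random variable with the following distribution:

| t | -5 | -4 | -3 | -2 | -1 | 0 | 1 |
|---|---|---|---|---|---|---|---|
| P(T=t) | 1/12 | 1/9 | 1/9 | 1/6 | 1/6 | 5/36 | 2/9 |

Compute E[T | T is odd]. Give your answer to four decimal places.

P(T is odd) = 1/12 + 1/9 + 1/6 + 2/9 = 7/12.
E[T | T is odd] = [(-5)·1/12 + (-3)·1/9 + (-1)·1/6 + 1·2/9] / (7/12)
 = -25/36 / (7/12)
 = -25/21

-1.1905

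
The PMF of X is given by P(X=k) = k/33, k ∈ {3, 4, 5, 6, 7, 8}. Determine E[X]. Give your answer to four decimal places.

E[X] = Σ x·P(X=x)
 = 3·1/11 + 4·4/33 + 5·5/33 + 6·2/11 + 7·7/33 + 8·8/33
 = 3/11 + 16/33 + 25/33 + 12/11 + 49/33 + 64/33
 = 199/33

6.0303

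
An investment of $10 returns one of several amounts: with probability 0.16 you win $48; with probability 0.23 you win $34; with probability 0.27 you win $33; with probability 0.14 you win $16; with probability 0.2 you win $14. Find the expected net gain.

E[payout] = 48·0.16 + 34·0.23 + 33·0.27 + 16·0.14 + 14·0.2
 = 7.68 + 7.82 + 8.91 + 2.24 + 2.8
 = 29.45
Net = 29.45 - 10 = 19.45

19.45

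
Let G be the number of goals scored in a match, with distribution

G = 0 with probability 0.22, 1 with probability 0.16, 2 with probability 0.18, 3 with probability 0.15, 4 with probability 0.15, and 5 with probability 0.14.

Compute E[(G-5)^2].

10.43

E[(G-5)^2] = Σ (g-5)^2·P(G=g)
 = 25·0.22 + 16·0.16 + 9·0.18 + 4·0.15 + 1·0.15 + 0·0.14
 = 5.5 + 2.56 + 1.62 + 0.6 + 0.15 + 0
 = 10.43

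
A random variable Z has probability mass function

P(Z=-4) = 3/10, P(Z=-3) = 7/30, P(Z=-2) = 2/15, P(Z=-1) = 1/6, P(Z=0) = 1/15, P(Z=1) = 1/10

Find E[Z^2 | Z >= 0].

0.6

P(Z >= 0) = 1/15 + 1/10 = 1/6.
E[Z^2 | Z >= 0] = [0·1/15 + 1·1/10] / (1/6)
 = 1/10 / (1/6)
 = 3/5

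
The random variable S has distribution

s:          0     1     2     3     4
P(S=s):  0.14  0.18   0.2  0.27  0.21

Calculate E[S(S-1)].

E[S(S-1)] = Σ s(s-1)·P(S=s)
 = 0·0.14 + 0·0.18 + 2·0.2 + 6·0.27 + 12·0.21
 = 0 + 0 + 0.4 + 1.62 + 2.52
 = 4.54

4.54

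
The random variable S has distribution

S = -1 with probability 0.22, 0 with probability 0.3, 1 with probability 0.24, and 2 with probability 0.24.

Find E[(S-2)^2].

E[(S-2)^2] = Σ (s-2)^2·P(S=s)
 = 9·0.22 + 4·0.3 + 1·0.24 + 0·0.24
 = 1.98 + 1.2 + 0.24 + 0
 = 3.42

3.42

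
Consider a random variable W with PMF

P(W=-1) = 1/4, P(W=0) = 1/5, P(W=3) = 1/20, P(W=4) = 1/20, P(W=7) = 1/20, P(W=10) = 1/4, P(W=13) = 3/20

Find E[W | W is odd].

P(W is odd) = 1/4 + 1/20 + 1/20 + 3/20 = 1/2.
E[W | W is odd] = [(-1)·1/4 + 3·1/20 + 7·1/20 + 13·3/20] / (1/2)
 = 11/5 / (1/2)
 = 22/5

4.4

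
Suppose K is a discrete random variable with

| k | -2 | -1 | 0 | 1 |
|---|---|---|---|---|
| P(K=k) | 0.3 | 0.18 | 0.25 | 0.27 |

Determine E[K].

E[K] = Σ k·P(K=k)
 = (-2)·0.3 + (-1)·0.18 + 0·0.25 + 1·0.27
 = (-0.6) + (-0.18) + 0 + 0.27
 = -0.51

-0.51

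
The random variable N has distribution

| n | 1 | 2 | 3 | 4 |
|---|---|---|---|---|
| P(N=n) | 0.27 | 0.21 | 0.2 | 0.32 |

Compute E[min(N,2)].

E[min(N,2)] = Σ min(n,2)·P(N=n)
 = 1·0.27 + 2·0.21 + 2·0.2 + 2·0.32
 = 0.27 + 0.42 + 0.4 + 0.64
 = 1.73

1.73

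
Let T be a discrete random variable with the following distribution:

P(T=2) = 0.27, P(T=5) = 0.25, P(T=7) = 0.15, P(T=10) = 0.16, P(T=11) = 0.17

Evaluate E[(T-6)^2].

11.53

E[(T-6)^2] = Σ (t-6)^2·P(T=t)
 = 16·0.27 + 1·0.25 + 1·0.15 + 16·0.16 + 25·0.17
 = 4.32 + 0.25 + 0.15 + 2.56 + 4.25
 = 11.53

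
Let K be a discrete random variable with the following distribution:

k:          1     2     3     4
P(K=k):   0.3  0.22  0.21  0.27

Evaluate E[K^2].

E[K^2] = Σ k^2·P(K=k)
 = 1·0.3 + 4·0.22 + 9·0.21 + 16·0.27
 = 0.3 + 0.88 + 1.89 + 4.32
 = 7.39

7.39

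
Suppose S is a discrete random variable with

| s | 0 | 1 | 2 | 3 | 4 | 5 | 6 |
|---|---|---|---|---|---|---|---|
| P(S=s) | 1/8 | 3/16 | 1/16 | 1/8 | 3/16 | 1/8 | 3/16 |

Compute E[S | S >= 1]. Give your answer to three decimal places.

3.643

P(S >= 1) = 3/16 + 1/16 + 1/8 + 3/16 + 1/8 + 3/16 = 7/8.
E[S | S >= 1] = [1·3/16 + 2·1/16 + 3·1/8 + 4·3/16 + 5·1/8 + 6·3/16] / (7/8)
 = 51/16 / (7/8)
 = 51/14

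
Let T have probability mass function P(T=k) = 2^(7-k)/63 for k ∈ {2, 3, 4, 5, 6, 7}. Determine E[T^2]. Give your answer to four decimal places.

E[T^2] = Σ t^2·P(T=t)
 = 4·32/63 + 9·16/63 + 16·8/63 + 25·4/63 + 36·2/63 + 49·1/63
 = 128/63 + 16/7 + 128/63 + 100/63 + 8/7 + 7/9
 = 69/7

9.8571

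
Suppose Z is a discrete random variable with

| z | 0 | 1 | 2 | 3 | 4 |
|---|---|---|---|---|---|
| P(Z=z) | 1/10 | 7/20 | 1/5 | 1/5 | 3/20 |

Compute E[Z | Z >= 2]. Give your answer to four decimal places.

P(Z >= 2) = 1/5 + 1/5 + 3/20 = 11/20.
E[Z | Z >= 2] = [2·1/5 + 3·1/5 + 4·3/20] / (11/20)
 = 8/5 / (11/20)
 = 32/11

2.9091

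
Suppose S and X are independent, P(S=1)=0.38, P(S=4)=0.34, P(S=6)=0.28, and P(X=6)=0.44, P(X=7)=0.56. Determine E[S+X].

E[S+X] = Σ_s Σ_x (s+x) · P(S=s)P(X=x)
 = 7·0.1672 + 8·0.2128 + 10·0.1496 + 11·0.1904 + 12·0.1232 + 13·0.1568
 = 1.1704 + 1.7024 + 1.496 + 2.0944 + 1.4784 + 2.0384
 = 9.98

9.98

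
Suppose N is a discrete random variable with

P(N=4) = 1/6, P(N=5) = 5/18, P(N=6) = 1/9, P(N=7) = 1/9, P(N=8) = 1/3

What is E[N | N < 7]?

P(N < 7) = 1/6 + 5/18 + 1/9 = 5/9.
E[N | N < 7] = [4·1/6 + 5·5/18 + 6·1/9] / (5/9)
 = 49/18 / (5/9)
 = 49/10

4.9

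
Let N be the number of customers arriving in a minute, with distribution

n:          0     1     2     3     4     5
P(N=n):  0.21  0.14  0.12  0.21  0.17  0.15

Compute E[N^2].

E[N^2] = Σ n^2·P(N=n)
 = 0·0.21 + 1·0.14 + 4·0.12 + 9·0.21 + 16·0.17 + 25·0.15
 = 0 + 0.14 + 0.48 + 1.89 + 2.72 + 3.75
 = 8.98

8.98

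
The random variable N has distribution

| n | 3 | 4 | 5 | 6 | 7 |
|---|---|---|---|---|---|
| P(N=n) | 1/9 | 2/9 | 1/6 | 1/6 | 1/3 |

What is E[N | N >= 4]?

5.6875

P(N >= 4) = 2/9 + 1/6 + 1/6 + 1/3 = 8/9.
E[N | N >= 4] = [4·2/9 + 5·1/6 + 6·1/6 + 7·1/3] / (8/9)
 = 91/18 / (8/9)
 = 91/16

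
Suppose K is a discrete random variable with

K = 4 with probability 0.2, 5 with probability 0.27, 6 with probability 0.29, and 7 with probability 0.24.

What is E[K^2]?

E[K^2] = Σ k^2·P(K=k)
 = 16·0.2 + 25·0.27 + 36·0.29 + 49·0.24
 = 3.2 + 6.75 + 10.44 + 11.76
 = 32.15

32.15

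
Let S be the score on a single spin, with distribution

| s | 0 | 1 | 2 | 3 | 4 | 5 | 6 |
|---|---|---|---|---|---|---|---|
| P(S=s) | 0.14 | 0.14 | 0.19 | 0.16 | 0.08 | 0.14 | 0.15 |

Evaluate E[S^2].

E[S^2] = Σ s^2·P(S=s)
 = 0·0.14 + 1·0.14 + 4·0.19 + 9·0.16 + 16·0.08 + 25·0.14 + 36·0.15
 = 0 + 0.14 + 0.76 + 1.44 + 1.28 + 3.5 + 5.4
 = 12.52

12.52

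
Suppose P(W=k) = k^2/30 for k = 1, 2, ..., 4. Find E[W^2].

11.8

E[W^2] = Σ w^2·P(W=w)
 = 1·1/30 + 4·2/15 + 9·3/10 + 16·8/15
 = 1/30 + 8/15 + 27/10 + 128/15
 = 59/5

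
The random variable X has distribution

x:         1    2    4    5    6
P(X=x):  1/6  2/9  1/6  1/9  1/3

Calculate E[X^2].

E[X^2] = Σ x^2·P(X=x)
 = 1·1/6 + 4·2/9 + 16·1/6 + 25·1/9 + 36·1/3
 = 1/6 + 8/9 + 8/3 + 25/9 + 12
 = 37/2

18.5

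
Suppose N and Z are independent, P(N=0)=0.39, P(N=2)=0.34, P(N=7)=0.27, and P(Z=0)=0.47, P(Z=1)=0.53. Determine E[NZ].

E[NZ] = Σ_n Σ_z nz · P(N=n)P(Z=z)
 = 0·0.1833 + 0·0.2067 + 0·0.1598 + 2·0.1802 + 0·0.1269 + 7·0.1431
 = 0 + 0 + 0 + 0.3604 + 0 + 1.0017
 = 1.3621

1.3621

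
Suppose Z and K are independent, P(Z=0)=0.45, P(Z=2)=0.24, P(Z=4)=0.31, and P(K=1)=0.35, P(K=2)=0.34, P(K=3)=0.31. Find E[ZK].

3.3712

E[ZK] = Σ_z Σ_k zk · P(Z=z)P(K=k)
 = 0·0.1575 + 0·0.153 + 0·0.1395 + 2·0.084 + 4·0.0816 + 6·0.0744 + 4·0.1085 + 8·0.1054 + 12·0.0961
 = 0 + 0 + 0 + 0.168 + 0.3264 + 0.4464 + 0.434 + 0.8432 + 1.1532
 = 3.3712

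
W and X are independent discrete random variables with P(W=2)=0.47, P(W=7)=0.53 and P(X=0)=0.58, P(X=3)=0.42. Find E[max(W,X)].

4.8474

E[max(W,X)] = Σ_w Σ_x max(w,x) · P(W=w)P(X=x)
 = 2·0.2726 + 3·0.1974 + 7·0.3074 + 7·0.2226
 = 0.5452 + 0.5922 + 2.1518 + 1.5582
 = 4.8474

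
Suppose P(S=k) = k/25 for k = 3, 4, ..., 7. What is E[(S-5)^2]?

E[(S-5)^2] = Σ (s-5)^2·P(S=s)
 = 4·3/25 + 1·4/25 + 0·1/5 + 1·6/25 + 4·7/25
 = 12/25 + 4/25 + 0 + 6/25 + 28/25
 = 2

2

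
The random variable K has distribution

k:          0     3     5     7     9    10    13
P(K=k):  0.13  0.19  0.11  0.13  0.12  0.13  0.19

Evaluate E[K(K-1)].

E[K(K-1)] = Σ k(k-1)·P(K=k)
 = 0·0.13 + 6·0.19 + 20·0.11 + 42·0.13 + 72·0.12 + 90·0.13 + 156·0.19
 = 0 + 1.14 + 2.2 + 5.46 + 8.64 + 11.7 + 29.64
 = 58.78

58.78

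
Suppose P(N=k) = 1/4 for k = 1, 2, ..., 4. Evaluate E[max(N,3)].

E[max(N,3)] = Σ max(n,3)·P(N=n)
 = 3·1/4 + 3·1/4 + 3·1/4 + 4·1/4
 = 3/4 + 3/4 + 3/4 + 1
 = 13/4

3.25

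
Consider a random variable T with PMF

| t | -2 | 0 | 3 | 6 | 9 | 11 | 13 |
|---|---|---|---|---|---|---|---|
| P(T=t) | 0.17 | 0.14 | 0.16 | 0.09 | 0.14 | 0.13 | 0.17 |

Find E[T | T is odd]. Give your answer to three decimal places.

P(T is odd) = 0.16 + 0.14 + 0.13 + 0.17 = 0.6.
E[T | T is odd] = [3·0.16 + 9·0.14 + 11·0.13 + 13·0.17] / 0.6
 = 5.38 / 0.6
 = 269/30

8.967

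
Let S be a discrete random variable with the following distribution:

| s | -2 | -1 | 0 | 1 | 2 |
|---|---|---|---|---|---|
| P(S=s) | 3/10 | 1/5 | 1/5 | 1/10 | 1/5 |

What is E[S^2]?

E[S^2] = Σ s^2·P(S=s)
 = 4·3/10 + 1·1/5 + 0·1/5 + 1·1/10 + 4·1/5
 = 6/5 + 1/5 + 0 + 1/10 + 4/5
 = 23/10

2.3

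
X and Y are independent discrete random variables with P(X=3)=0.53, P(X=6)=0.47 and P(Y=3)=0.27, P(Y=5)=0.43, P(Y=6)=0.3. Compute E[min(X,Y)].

3.8272

E[min(X,Y)] = Σ_x Σ_y min(x,y) · P(X=x)P(Y=y)
 = 3·0.1431 + 3·0.2279 + 3·0.159 + 3·0.1269 + 5·0.2021 + 6·0.141
 = 0.4293 + 0.6837 + 0.477 + 0.3807 + 1.0105 + 0.846
 = 3.8272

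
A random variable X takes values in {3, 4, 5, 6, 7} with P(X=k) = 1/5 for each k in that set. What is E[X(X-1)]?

22

E[X(X-1)] = Σ x(x-1)·P(X=x)
 = 6·1/5 + 12·1/5 + 20·1/5 + 30·1/5 + 42·1/5
 = 6/5 + 12/5 + 4 + 6 + 42/5
 = 22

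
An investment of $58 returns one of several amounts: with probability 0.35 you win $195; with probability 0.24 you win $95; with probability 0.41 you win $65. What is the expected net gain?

E[payout] = 195·0.35 + 95·0.24 + 65·0.41
 = 68.25 + 22.8 + 26.65
 = 117.7
Net = 117.7 - 58 = 59.7

59.7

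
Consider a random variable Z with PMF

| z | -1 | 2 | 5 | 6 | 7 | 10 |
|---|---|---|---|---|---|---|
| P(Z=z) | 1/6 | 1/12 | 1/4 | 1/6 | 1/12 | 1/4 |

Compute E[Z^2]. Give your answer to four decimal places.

E[Z^2] = Σ z^2·P(Z=z)
 = 1·1/6 + 4·1/12 + 25·1/4 + 36·1/6 + 49·1/12 + 100·1/4
 = 1/6 + 1/3 + 25/4 + 6 + 49/12 + 25
 = 251/6

41.8333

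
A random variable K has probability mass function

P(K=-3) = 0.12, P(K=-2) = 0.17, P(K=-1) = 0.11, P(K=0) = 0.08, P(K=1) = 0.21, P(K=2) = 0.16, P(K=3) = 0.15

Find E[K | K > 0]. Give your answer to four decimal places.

1.8846

P(K > 0) = 0.21 + 0.16 + 0.15 = 0.52.
E[K | K > 0] = [1·0.21 + 2·0.16 + 3·0.15] / 0.52
 = 0.98 / 0.52
 = 49/26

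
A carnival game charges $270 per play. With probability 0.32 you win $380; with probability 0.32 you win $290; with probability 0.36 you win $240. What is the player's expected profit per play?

30.8

E[payout] = 380·0.32 + 290·0.32 + 240·0.36
 = 121.6 + 92.8 + 86.4
 = 300.8
Net = 300.8 - 270 = 30.8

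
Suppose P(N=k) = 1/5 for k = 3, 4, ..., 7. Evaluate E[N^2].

E[N^2] = Σ n^2·P(N=n)
 = 9·1/5 + 16·1/5 + 25·1/5 + 36·1/5 + 49·1/5
 = 9/5 + 16/5 + 5 + 36/5 + 49/5
 = 27

27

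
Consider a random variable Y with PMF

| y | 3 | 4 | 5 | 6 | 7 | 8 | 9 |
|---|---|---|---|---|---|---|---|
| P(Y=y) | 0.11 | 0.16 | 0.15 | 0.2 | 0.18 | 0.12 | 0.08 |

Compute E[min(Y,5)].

E[min(Y,5)] = Σ min(y,5)·P(Y=y)
 = 3·0.11 + 4·0.16 + 5·0.15 + 5·0.2 + 5·0.18 + 5·0.12 + 5·0.08
 = 0.33 + 0.64 + 0.75 + 1 + 0.9 + 0.6 + 0.4
 = 4.62

4.62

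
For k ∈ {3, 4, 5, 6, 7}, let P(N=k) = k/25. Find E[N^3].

186.36

E[N^3] = Σ n^3·P(N=n)
 = 27·3/25 + 64·4/25 + 125·1/5 + 216·6/25 + 343·7/25
 = 81/25 + 256/25 + 25 + 1296/25 + 2401/25
 = 4659/25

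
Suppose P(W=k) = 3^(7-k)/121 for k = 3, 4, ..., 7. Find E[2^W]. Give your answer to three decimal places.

13.950

E[2^W] = Σ 2^w·P(W=w)
 = 8·81/121 + 16·27/121 + 32·9/121 + 64·3/121 + 128·1/121
 = 648/121 + 432/121 + 288/121 + 192/121 + 128/121
 = 1688/121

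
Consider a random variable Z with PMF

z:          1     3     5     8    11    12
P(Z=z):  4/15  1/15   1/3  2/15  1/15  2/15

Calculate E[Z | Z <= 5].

3.2

P(Z <= 5) = 4/15 + 1/15 + 1/3 = 2/3.
E[Z | Z <= 5] = [1·4/15 + 3·1/15 + 5·1/3] / (2/3)
 = 32/15 / (2/3)
 = 16/5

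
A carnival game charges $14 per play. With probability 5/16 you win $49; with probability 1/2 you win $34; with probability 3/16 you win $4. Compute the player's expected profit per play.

19.0625

E[payout] = 49·5/16 + 34·1/2 + 4·3/16
 = 245/16 + 17 + 3/4
 = 529/16
Net = 529/16 - 14 = 305/16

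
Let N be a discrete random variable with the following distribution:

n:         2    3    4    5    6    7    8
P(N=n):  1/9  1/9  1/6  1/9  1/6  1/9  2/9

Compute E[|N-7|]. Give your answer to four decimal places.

2.1111

E[|N-7|] = Σ |n-7|·P(N=n)
 = 5·1/9 + 4·1/9 + 3·1/6 + 2·1/9 + 1·1/6 + 0·1/9 + 1·2/9
 = 5/9 + 4/9 + 1/2 + 2/9 + 1/6 + 0 + 2/9
 = 19/9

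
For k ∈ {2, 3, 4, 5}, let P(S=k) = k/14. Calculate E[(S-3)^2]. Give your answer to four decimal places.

E[(S-3)^2] = Σ (s-3)^2·P(S=s)
 = 1·1/7 + 0·3/14 + 1·2/7 + 4·5/14
 = 1/7 + 0 + 2/7 + 10/7
 = 13/7

1.8571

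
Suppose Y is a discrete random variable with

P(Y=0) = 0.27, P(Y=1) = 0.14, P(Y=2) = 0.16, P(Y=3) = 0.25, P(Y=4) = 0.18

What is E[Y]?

E[Y] = Σ y·P(Y=y)
 = 0·0.27 + 1·0.14 + 2·0.16 + 3·0.25 + 4·0.18
 = 0 + 0.14 + 0.32 + 0.75 + 0.72
 = 1.93

1.93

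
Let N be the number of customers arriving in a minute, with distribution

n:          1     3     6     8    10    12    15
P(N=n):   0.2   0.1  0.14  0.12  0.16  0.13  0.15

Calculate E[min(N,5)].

4

E[min(N,5)] = Σ min(n,5)·P(N=n)
 = 1·0.2 + 3·0.1 + 5·0.14 + 5·0.12 + 5·0.16 + 5·0.13 + 5·0.15
 = 0.2 + 0.3 + 0.7 + 0.6 + 0.8 + 0.65 + 0.75
 = 4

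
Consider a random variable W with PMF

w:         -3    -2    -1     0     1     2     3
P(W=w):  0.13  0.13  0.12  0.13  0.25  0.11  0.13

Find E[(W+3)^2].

13.21

E[(W+3)^2] = Σ (w+3)^2·P(W=w)
 = 0·0.13 + 1·0.13 + 4·0.12 + 9·0.13 + 16·0.25 + 25·0.11 + 36·0.13
 = 0 + 0.13 + 0.48 + 1.17 + 4 + 2.75 + 4.68
 = 13.21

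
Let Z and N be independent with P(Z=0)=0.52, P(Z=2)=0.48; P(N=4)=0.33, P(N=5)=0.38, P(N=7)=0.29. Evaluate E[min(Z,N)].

E[min(Z,N)] = Σ_z Σ_n min(z,n) · P(Z=z)P(N=n)
 = 0·0.1716 + 0·0.1976 + 0·0.1508 + 2·0.1584 + 2·0.1824 + 2·0.1392
 = 0 + 0 + 0 + 0.3168 + 0.3648 + 0.2784
 = 0.96

0.96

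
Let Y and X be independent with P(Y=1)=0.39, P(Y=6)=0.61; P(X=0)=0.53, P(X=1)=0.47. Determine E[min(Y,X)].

0.47

E[min(Y,X)] = Σ_y Σ_x min(y,x) · P(Y=y)P(X=x)
 = 0·0.2067 + 1·0.1833 + 0·0.3233 + 1·0.2867
 = 0 + 0.1833 + 0 + 0.2867
 = 0.47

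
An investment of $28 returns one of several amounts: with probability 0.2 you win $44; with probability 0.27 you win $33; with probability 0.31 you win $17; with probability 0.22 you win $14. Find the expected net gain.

E[payout] = 44·0.2 + 33·0.27 + 17·0.31 + 14·0.22
 = 8.8 + 8.91 + 5.27 + 3.08
 = 26.06
Net = 26.06 - 28 = -1.94

-1.94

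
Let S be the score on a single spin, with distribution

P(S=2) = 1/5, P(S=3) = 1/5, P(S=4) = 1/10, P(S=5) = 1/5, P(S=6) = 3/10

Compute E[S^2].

20

E[S^2] = Σ s^2·P(S=s)
 = 4·1/5 + 9·1/5 + 16·1/10 + 25·1/5 + 36·3/10
 = 4/5 + 9/5 + 8/5 + 5 + 54/5
 = 20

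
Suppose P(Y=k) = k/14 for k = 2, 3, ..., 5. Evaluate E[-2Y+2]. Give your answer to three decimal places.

-5.714

E[-2Y+2] = Σ (-2y+2)·P(Y=y)
 = (-2)·1/7 + (-4)·3/14 + (-6)·2/7 + (-8)·5/14
 = (-2/7) + (-6/7) + (-12/7) + (-20/7)
 = -40/7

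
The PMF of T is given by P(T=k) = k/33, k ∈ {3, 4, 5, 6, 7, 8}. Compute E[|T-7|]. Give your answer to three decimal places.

E[|T-7|] = Σ |t-7|·P(T=t)
 = 4·1/11 + 3·4/33 + 2·5/33 + 1·2/11 + 0·7/33 + 1·8/33
 = 4/11 + 4/11 + 10/33 + 2/11 + 0 + 8/33
 = 16/11

1.455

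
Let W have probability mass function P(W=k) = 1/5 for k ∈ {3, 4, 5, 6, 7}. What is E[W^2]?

27

E[W^2] = Σ w^2·P(W=w)
 = 9·1/5 + 16·1/5 + 25·1/5 + 36·1/5 + 49·1/5
 = 9/5 + 16/5 + 5 + 36/5 + 49/5
 = 27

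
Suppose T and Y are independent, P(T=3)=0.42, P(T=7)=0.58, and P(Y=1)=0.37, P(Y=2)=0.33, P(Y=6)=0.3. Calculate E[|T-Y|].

3.246

E[|T-Y|] = Σ_t Σ_y |t-y| · P(T=t)P(Y=y)
 = 2·0.1554 + 1·0.1386 + 3·0.126 + 6·0.2146 + 5·0.1914 + 1·0.174
 = 0.3108 + 0.1386 + 0.378 + 1.2876 + 0.957 + 0.174
 = 3.246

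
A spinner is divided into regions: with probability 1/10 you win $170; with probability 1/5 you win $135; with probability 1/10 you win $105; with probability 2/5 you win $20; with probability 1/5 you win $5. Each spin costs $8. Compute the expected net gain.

E[payout] = 170·1/10 + 135·1/5 + 105·1/10 + 20·2/5 + 5·1/5
 = 17 + 27 + 21/2 + 8 + 1
 = 127/2
Net = 127/2 - 8 = 111/2

55.5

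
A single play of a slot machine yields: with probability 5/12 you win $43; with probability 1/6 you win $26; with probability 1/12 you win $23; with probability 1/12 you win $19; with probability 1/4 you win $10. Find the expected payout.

28.25

E[payout] = 43·5/12 + 26·1/6 + 23·1/12 + 19·1/12 + 10·1/4
 = 215/12 + 13/3 + 23/12 + 19/12 + 5/2
 = 113/4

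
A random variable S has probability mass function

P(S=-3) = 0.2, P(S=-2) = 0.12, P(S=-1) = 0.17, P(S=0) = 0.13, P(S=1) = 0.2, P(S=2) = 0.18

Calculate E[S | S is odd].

-1

P(S is odd) = 0.2 + 0.17 + 0.2 = 0.57.
E[S | S is odd] = [(-3)·0.2 + (-1)·0.17 + 1·0.2] / 0.57
 = -0.57 / 0.57
 = -1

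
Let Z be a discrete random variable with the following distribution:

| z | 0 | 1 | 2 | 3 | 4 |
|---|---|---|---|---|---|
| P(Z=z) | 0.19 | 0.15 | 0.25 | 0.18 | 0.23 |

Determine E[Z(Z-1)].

E[Z(Z-1)] = Σ z(z-1)·P(Z=z)
 = 0·0.19 + 0·0.15 + 2·0.25 + 6·0.18 + 12·0.23
 = 0 + 0 + 0.5 + 1.08 + 2.76
 = 4.34

4.34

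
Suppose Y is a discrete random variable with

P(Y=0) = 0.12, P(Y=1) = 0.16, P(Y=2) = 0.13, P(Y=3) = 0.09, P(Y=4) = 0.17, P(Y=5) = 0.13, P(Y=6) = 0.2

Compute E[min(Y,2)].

E[min(Y,2)] = Σ min(y,2)·P(Y=y)
 = 0·0.12 + 1·0.16 + 2·0.13 + 2·0.09 + 2·0.17 + 2·0.13 + 2·0.2
 = 0 + 0.16 + 0.26 + 0.18 + 0.34 + 0.26 + 0.4
 = 1.6

1.6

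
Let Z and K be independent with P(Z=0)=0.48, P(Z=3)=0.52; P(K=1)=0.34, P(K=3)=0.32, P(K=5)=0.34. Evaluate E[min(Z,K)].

E[min(Z,K)] = Σ_z Σ_k min(z,k) · P(Z=z)P(K=k)
 = 0·0.1632 + 0·0.1536 + 0·0.1632 + 1·0.1768 + 3·0.1664 + 3·0.1768
 = 0 + 0 + 0 + 0.1768 + 0.4992 + 0.5304
 = 1.2064

1.2064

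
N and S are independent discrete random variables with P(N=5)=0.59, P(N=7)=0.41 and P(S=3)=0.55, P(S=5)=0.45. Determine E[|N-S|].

E[|N-S|] = Σ_n Σ_s |n-s| · P(N=n)P(S=s)
 = 2·0.3245 + 0·0.2655 + 4·0.2255 + 2·0.1845
 = 0.649 + 0 + 0.902 + 0.369
 = 1.92

1.92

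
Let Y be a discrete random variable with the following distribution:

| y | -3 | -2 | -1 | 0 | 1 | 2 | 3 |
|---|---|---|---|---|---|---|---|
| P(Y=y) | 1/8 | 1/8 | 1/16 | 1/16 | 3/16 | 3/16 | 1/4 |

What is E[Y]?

0.625

E[Y] = Σ y·P(Y=y)
 = (-3)·1/8 + (-2)·1/8 + (-1)·1/16 + 0·1/16 + 1·3/16 + 2·3/16 + 3·1/4
 = (-3/8) + (-1/4) + (-1/16) + 0 + 3/16 + 3/8 + 3/4
 = 5/8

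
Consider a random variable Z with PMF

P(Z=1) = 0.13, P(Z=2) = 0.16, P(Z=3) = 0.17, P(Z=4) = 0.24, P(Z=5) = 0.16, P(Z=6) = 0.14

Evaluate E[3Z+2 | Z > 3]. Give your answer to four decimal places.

P(Z > 3) = 0.24 + 0.16 + 0.14 = 0.54.
E[3Z+2 | Z > 3] = [14·0.24 + 17·0.16 + 20·0.14] / 0.54
 = 8.88 / 0.54
 = 148/9

16.4444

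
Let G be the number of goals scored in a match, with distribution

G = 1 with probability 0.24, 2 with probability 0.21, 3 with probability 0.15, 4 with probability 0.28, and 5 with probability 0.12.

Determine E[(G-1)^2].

E[(G-1)^2] = Σ (g-1)^2·P(G=g)
 = 0·0.24 + 1·0.21 + 4·0.15 + 9·0.28 + 16·0.12
 = 0 + 0.21 + 0.6 + 2.52 + 1.92
 = 5.25

5.25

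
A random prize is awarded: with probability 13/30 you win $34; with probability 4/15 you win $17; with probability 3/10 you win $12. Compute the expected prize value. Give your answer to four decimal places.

22.8667

E[payout] = 34·13/30 + 17·4/15 + 12·3/10
 = 221/15 + 68/15 + 18/5
 = 343/15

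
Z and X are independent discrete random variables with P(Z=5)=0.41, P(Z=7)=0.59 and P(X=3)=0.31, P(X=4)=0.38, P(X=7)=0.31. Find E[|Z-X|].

2.0684

E[|Z-X|] = Σ_z Σ_x |z-x| · P(Z=z)P(X=x)
 = 2·0.1271 + 1·0.1558 + 2·0.1271 + 4·0.1829 + 3·0.2242 + 0·0.1829
 = 0.2542 + 0.1558 + 0.2542 + 0.7316 + 0.6726 + 0
 = 2.0684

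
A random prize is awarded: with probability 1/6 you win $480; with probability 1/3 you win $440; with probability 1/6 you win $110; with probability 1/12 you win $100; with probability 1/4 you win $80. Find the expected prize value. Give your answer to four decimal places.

E[payout] = 480·1/6 + 440·1/3 + 110·1/6 + 100·1/12 + 80·1/4
 = 80 + 440/3 + 55/3 + 25/3 + 20
 = 820/3

273.3333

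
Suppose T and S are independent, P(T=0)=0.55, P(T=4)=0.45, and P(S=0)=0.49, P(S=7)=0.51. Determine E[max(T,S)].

E[max(T,S)] = Σ_t Σ_s max(t,s) · P(T=t)P(S=s)
 = 0·0.2695 + 7·0.2805 + 4·0.2205 + 7·0.2295
 = 0 + 1.9635 + 0.882 + 1.6065
 = 4.452

4.452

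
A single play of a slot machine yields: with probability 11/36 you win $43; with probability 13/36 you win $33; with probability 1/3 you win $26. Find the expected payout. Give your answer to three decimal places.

33.722

E[payout] = 43·11/36 + 33·13/36 + 26·1/3
 = 473/36 + 143/12 + 26/3
 = 607/18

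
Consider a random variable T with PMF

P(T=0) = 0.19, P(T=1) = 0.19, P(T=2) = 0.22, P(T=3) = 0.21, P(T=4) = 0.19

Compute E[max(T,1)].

E[max(T,1)] = Σ max(t,1)·P(T=t)
 = 1·0.19 + 1·0.19 + 2·0.22 + 3·0.21 + 4·0.19
 = 0.19 + 0.19 + 0.44 + 0.63 + 0.76
 = 2.21

2.21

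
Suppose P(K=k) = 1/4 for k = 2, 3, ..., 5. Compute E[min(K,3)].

2.75

E[min(K,3)] = Σ min(k,3)·P(K=k)
 = 2·1/4 + 3·1/4 + 3·1/4 + 3·1/4
 = 1/2 + 3/4 + 3/4 + 3/4
 = 11/4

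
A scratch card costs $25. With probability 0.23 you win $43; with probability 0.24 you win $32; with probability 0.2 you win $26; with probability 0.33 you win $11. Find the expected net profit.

1.4

E[payout] = 43·0.23 + 32·0.24 + 26·0.2 + 11·0.33
 = 9.89 + 7.68 + 5.2 + 3.63
 = 26.4
Net = 26.4 - 25 = 1.4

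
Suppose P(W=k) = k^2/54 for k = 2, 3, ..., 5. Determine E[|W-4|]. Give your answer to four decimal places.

0.7778

E[|W-4|] = Σ |w-4|·P(W=w)
 = 2·2/27 + 1·1/6 + 0·8/27 + 1·25/54
 = 4/27 + 1/6 + 0 + 25/54
 = 7/9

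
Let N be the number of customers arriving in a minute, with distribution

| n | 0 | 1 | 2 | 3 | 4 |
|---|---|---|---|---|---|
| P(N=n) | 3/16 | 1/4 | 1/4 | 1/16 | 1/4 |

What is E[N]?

E[N] = Σ n·P(N=n)
 = 0·3/16 + 1·1/4 + 2·1/4 + 3·1/16 + 4·1/4
 = 0 + 1/4 + 1/2 + 3/16 + 1
 = 31/16

1.9375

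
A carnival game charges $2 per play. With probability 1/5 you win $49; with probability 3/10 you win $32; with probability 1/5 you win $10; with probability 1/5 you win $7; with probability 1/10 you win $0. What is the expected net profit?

20.8

E[payout] = 49·1/5 + 32·3/10 + 10·1/5 + 7·1/5 + 0·1/10
 = 49/5 + 48/5 + 2 + 7/5 + 0
 = 114/5
Net = 114/5 - 2 = 104/5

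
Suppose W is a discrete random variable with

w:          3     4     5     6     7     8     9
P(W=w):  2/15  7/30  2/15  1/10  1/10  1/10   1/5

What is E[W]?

E[W] = Σ w·P(W=w)
 = 3·2/15 + 4·7/30 + 5·2/15 + 6·1/10 + 7·1/10 + 8·1/10 + 9·1/5
 = 2/5 + 14/15 + 2/3 + 3/5 + 7/10 + 4/5 + 9/5
 = 59/10

5.9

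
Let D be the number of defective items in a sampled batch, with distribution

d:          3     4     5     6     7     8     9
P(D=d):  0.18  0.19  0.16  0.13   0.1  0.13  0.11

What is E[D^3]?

246.15

E[D^3] = Σ d^3·P(D=d)
 = 27·0.18 + 64·0.19 + 125·0.16 + 216·0.13 + 343·0.1 + 512·0.13 + 729·0.11
 = 4.86 + 12.16 + 20 + 28.08 + 34.3 + 66.56 + 80.19
 = 246.15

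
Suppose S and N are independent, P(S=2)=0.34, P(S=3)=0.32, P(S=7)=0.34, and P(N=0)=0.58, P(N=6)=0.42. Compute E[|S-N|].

E[|S-N|] = Σ_s Σ_n |s-n| · P(S=s)P(N=n)
 = 2·0.1972 + 4·0.1428 + 3·0.1856 + 3·0.1344 + 7·0.1972 + 1·0.1428
 = 0.3944 + 0.5712 + 0.5568 + 0.4032 + 1.3804 + 0.1428
 = 3.4488

3.4488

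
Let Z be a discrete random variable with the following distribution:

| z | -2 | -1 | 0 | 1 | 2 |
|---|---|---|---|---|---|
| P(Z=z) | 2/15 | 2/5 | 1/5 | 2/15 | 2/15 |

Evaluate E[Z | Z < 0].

-1.25

P(Z < 0) = 2/15 + 2/5 = 8/15.
E[Z | Z < 0] = [(-2)·2/15 + (-1)·2/5] / (8/15)
 = -2/3 / (8/15)
 = -5/4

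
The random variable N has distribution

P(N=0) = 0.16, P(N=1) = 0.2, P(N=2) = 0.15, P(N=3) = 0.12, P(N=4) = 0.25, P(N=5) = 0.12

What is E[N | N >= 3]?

P(N >= 3) = 0.12 + 0.25 + 0.12 = 0.49.
E[N | N >= 3] = [3·0.12 + 4·0.25 + 5·0.12] / 0.49
 = 1.96 / 0.49
 = 4

4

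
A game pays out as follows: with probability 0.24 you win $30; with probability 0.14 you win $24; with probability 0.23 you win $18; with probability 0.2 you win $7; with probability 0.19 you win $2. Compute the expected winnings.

16.48

E[payout] = 30·0.24 + 24·0.14 + 18·0.23 + 7·0.2 + 2·0.19
 = 7.2 + 3.36 + 4.14 + 1.4 + 0.38
 = 16.48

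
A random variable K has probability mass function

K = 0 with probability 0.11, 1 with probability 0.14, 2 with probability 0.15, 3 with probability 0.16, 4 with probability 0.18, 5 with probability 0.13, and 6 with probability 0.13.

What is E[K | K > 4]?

P(K > 4) = 0.13 + 0.13 = 0.26.
E[K | K > 4] = [5·0.13 + 6·0.13] / 0.26
 = 1.43 / 0.26
 = 11/2

5.5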